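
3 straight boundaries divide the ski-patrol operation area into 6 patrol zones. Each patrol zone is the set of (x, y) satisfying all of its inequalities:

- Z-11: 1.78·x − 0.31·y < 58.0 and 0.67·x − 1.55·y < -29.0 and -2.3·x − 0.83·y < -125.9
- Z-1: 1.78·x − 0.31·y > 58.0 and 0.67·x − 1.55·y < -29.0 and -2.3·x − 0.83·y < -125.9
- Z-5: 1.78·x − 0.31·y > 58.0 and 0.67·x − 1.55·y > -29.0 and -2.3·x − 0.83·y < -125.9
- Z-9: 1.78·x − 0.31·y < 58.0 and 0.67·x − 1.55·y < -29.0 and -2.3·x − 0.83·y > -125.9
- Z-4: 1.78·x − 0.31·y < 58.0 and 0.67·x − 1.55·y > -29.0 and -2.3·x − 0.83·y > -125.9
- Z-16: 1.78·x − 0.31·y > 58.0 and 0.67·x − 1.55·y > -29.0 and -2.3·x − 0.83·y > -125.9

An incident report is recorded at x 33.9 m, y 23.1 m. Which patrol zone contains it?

1.78·33.9 − 0.31·23.1 = 53.181, which is < 58.0
0.67·33.9 − 1.55·23.1 = -13.092, which is > -29.0
-2.3·33.9 − 0.83·23.1 = -97.143, which is > -125.9
This sign pattern matches Z-4.

Z-4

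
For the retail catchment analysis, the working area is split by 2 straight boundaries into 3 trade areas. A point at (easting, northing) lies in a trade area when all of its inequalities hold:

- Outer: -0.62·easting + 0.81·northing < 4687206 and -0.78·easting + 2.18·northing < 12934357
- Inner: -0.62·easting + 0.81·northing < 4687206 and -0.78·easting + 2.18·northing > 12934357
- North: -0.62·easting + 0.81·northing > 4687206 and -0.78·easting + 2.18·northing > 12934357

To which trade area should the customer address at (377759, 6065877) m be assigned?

-0.62·377759 + 0.81·6065877 = 4679149.790, which is < 4687206
-0.78·377759 + 2.18·6065877 = 12928959.840, which is < 12934357
This sign pattern matches Outer.

Outer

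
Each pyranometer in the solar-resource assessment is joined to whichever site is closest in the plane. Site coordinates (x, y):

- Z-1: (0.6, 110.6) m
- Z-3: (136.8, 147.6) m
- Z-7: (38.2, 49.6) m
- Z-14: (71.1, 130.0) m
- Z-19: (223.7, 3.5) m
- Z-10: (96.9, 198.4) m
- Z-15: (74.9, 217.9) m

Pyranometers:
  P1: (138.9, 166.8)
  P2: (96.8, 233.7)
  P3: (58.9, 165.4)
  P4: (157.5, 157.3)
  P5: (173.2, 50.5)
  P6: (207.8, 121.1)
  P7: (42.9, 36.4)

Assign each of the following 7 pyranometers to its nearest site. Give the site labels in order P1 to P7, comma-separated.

P1 → Z-3 (d²=373.05)
P2 → Z-15 (d²=729.25)
P3 → Z-14 (d²=1402.00)
P4 → Z-3 (d²=522.58)
P5 → Z-19 (d²=4759.25)
P6 → Z-3 (d²=5743.25)
P7 → Z-7 (d²=196.33)

Z-3, Z-15, Z-14, Z-3, Z-19, Z-3, Z-7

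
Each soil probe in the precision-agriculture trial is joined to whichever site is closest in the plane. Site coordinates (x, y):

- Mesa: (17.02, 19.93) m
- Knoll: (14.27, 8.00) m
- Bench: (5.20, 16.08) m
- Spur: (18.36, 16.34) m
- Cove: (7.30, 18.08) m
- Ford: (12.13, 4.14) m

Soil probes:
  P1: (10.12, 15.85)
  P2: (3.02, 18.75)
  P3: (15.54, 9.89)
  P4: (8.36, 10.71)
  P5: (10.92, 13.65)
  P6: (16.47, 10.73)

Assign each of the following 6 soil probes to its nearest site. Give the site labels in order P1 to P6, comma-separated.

Cove, Bench, Knoll, Bench, Cove, Knoll

P1 → Cove (d²=12.93)
P2 → Bench (d²=11.88)
P3 → Knoll (d²=5.19)
P4 → Bench (d²=38.82)
P5 → Cove (d²=32.73)
P6 → Knoll (d²=12.29)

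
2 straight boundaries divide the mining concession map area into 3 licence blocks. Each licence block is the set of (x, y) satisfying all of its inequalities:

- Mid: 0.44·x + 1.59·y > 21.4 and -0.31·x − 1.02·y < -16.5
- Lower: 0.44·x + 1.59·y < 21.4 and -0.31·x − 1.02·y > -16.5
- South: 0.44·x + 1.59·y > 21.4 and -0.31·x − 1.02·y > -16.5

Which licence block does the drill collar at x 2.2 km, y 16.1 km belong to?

0.44·2.2 + 1.59·16.1 = 26.567, which is > 21.4
-0.31·2.2 − 1.02·16.1 = -17.104, which is < -16.5
This sign pattern matches Mid.

Mid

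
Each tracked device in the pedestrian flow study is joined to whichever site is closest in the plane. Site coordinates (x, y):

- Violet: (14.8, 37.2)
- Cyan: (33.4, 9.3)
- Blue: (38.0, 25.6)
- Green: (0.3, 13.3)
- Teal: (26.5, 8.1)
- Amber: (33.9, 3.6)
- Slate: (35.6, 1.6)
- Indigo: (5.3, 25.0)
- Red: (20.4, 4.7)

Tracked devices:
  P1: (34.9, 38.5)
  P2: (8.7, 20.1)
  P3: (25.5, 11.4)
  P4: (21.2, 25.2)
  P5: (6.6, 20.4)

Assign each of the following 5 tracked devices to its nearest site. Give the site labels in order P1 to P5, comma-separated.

Blue, Indigo, Teal, Violet, Indigo

P1 → Blue (d²=176.02)
P2 → Indigo (d²=35.57)
P3 → Teal (d²=11.89)
P4 → Violet (d²=184.96)
P5 → Indigo (d²=22.85)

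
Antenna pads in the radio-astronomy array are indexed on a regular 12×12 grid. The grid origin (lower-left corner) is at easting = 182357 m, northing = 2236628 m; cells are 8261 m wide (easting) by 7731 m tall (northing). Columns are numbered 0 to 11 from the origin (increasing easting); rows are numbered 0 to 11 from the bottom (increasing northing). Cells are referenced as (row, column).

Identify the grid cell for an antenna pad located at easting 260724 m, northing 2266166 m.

Column index: ⌊(260724 − 182357) / 8261⌋ = ⌊9.486⌋ = 9
Row offset from origin: ⌊(2266166 − 2236628) / 7731⌋ = ⌊3.821⌋ = 3 → row 3

(3, 9)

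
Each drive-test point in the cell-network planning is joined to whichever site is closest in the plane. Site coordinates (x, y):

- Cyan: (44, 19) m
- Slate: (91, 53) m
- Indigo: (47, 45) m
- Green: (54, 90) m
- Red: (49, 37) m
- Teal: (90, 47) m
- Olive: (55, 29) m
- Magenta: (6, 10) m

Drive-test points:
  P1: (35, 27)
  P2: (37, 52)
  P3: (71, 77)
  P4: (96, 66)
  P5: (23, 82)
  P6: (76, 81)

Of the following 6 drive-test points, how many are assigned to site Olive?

P1 → Cyan
P2 → Indigo
P3 → Green
P4 → Slate
P5 → Green
P6 → Green
0 of the 6 go to Olive.

0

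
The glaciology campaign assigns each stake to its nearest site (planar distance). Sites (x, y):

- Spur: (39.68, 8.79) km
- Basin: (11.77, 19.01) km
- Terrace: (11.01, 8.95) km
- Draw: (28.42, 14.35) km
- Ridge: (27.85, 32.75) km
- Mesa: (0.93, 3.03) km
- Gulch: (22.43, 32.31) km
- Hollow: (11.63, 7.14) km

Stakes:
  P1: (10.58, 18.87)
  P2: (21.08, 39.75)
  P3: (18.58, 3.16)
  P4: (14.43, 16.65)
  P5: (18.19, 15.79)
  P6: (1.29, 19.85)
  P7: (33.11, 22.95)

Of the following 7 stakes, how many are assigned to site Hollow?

P1 → Basin
P2 → Gulch
P3 → Hollow
P4 → Basin
P5 → Basin
P6 → Basin
P7 → Draw
1 of the 7 goes to Hollow.

1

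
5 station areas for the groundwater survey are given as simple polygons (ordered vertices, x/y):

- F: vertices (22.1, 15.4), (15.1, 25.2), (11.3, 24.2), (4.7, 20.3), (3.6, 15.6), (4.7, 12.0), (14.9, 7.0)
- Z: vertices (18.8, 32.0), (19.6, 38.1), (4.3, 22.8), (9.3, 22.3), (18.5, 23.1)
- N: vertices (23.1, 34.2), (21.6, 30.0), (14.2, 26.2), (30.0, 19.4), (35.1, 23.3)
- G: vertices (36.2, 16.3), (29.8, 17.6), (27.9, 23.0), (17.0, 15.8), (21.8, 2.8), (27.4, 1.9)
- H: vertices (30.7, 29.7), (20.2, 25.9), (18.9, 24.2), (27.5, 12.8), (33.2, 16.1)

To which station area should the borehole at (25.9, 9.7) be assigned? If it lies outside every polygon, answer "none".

Cast a ray rightward from (25.9, 9.7). For each polygon, the edges (by vertex number in listed order) whose endpoints lie on opposite sides of y = 9.7, where each meets that height, and whether that is right or left of the point:
F: 6–7 at x≈9.39 (left), 7–1 at x≈17.21 (left) → 0 crossings.
Z: no edge straddles that height → 0 crossings.
N: no edge straddles that height → 0 crossings.
G: 4–5 at x≈19.25 (left), 6–1 at x≈32.17 (right) → 1 crossing.
H: no edge straddles that height → 0 crossings.
Only G has an odd count, so the point is inside G.

G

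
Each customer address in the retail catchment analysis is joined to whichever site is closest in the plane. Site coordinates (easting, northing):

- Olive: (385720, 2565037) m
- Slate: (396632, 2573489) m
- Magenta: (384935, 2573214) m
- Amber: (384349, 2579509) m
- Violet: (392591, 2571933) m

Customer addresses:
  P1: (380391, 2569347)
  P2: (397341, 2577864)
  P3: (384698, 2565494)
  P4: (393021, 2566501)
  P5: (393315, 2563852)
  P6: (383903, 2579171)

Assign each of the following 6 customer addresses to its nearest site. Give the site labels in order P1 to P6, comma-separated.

Magenta, Slate, Olive, Violet, Olive, Amber

P1 → Magenta (d²=35601625.00)
P2 → Slate (d²=19643306.00)
P3 → Olive (d²=1253333.00)
P4 → Violet (d²=29691524.00)
P5 → Olive (d²=59088250.00)
P6 → Amber (d²=313160.00)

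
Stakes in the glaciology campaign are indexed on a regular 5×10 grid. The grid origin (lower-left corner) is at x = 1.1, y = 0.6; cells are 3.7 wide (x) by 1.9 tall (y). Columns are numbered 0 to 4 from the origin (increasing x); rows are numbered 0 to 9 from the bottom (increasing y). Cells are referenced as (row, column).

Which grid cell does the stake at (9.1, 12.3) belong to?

Column index: ⌊(9.1 − 1.1) / 3.7⌋ = ⌊2.162⌋ = 2
Row offset from origin: ⌊(12.3 − 0.6) / 1.9⌋ = ⌊6.158⌋ = 6 → row 6

(6, 2)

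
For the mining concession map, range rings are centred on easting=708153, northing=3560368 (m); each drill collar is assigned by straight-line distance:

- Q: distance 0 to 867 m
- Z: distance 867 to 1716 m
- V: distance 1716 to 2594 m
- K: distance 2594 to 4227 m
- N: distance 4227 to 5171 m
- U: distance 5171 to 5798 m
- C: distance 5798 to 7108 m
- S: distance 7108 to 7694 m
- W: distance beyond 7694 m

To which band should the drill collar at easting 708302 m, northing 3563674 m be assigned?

K

Distance = √((708302−708153)² + (3563674−3560368)²) = √(22201.000 + 10929636.000) = 3309.356 m.
2594 ≤ 3309.356 < 4227 → K.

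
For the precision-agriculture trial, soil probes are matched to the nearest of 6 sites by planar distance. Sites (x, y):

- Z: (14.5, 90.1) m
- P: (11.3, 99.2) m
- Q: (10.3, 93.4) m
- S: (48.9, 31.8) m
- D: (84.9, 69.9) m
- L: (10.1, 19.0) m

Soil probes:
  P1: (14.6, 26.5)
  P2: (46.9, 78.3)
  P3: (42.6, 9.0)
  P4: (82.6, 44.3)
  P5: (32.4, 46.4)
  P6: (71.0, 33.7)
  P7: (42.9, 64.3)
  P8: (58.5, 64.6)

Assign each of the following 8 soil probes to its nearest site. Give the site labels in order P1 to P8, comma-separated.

P1 → L (d²=76.50)
P2 → Z (d²=1189.00)
P3 → S (d²=559.53)
P4 → D (d²=660.65)
P5 → S (d²=485.41)
P6 → S (d²=492.02)
P7 → S (d²=1092.25)
P8 → D (d²=725.05)

L, Z, S, D, S, S, S, D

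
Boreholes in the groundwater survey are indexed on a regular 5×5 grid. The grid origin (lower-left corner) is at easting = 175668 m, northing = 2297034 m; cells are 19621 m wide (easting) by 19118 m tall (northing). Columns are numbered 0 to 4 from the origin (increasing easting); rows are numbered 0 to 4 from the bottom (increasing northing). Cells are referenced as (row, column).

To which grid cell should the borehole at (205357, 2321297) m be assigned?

Column index: ⌊(205357 − 175668) / 19621⌋ = ⌊1.513⌋ = 1
Row offset from origin: ⌊(2321297 − 2297034) / 19118⌋ = ⌊1.269⌋ = 1 → row 1

(1, 1)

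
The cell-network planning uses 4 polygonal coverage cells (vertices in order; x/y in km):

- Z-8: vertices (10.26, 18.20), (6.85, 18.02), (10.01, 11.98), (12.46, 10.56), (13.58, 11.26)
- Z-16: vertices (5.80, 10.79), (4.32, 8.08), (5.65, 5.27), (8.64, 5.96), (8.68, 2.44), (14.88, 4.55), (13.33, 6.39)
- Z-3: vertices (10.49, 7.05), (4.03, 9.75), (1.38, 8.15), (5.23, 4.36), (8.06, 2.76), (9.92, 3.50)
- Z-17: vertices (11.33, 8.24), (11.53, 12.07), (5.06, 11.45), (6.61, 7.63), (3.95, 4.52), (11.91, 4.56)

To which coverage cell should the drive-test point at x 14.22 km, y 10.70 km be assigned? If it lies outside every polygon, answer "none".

none

Cast a ray rightward from (14.22, 10.70). For each polygon, the edges (by vertex number in listed order) whose endpoints lie on opposite sides of y = 10.70, where each meets that height, and whether that is right or left of the point:
Z-8: 3–4 at x≈12.218 (left), 4–5 at x≈12.684 (left) → 0 crossings.
Z-16: 1–2 at x≈5.751 (left), 7–1 at x≈5.954 (left) → 0 crossings.
Z-3: no edge straddles that height → 0 crossings.
Z-17: 1–2 at x≈11.458 (left), 3–4 at x≈5.364 (left) → 0 crossings.
All counts are even, so the point lies outside every listed polygon.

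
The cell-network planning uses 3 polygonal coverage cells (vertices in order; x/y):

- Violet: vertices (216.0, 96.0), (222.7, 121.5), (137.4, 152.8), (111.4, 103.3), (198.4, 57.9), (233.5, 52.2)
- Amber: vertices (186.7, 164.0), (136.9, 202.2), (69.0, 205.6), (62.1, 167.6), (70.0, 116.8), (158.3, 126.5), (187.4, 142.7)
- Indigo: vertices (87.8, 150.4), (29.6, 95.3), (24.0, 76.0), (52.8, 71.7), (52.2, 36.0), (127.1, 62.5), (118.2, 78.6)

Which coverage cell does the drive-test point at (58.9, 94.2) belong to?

Indigo

Cast a ray rightward from (58.9, 94.2). For each polygon, the edges (by vertex number in listed order) whose endpoints lie on opposite sides of y = 94.2, where each meets that height, and whether that is right or left of the point:
Violet: 4–5 at x≈128.84 (right), 6–1 at x≈216.72 (right) → 2 crossings.
Amber: no edge straddles that height → 0 crossings.
Indigo: 2–3 at x≈29.28 (left), 7–1 at x≈111.59 (right) → 1 crossing.
Only Indigo has an odd count, so the point is inside Indigo.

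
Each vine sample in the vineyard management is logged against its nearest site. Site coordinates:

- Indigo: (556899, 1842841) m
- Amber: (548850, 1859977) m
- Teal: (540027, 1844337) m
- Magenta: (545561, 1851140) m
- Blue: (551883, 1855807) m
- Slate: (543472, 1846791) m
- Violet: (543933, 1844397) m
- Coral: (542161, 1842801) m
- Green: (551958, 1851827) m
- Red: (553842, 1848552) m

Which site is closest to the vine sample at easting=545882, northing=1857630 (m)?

Squared distances to each site:
Indigo: 340088810.000; Amber: 14317433.000; Teal: 210984874.000; Magenta: 42223141.000; Blue: 39335330.000; Slate: 123292021.000; Violet: 178910890.000; Coral: 233745082.000; Green: 70592585.000; Red: 145771684.000.
Minimum at Amber.

Amber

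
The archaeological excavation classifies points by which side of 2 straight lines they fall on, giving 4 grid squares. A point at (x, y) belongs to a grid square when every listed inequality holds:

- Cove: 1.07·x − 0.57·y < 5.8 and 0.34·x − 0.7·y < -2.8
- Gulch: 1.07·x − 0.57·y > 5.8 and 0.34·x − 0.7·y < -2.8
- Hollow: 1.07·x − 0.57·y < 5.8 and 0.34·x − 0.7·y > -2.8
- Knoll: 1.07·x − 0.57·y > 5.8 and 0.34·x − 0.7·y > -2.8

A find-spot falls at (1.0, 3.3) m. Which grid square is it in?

1.07·1.0 − 0.57·3.3 = -0.811, which is < 5.8
0.34·1.0 − 0.7·3.3 = -1.970, which is > -2.8
This sign pattern matches Hollow.

Hollow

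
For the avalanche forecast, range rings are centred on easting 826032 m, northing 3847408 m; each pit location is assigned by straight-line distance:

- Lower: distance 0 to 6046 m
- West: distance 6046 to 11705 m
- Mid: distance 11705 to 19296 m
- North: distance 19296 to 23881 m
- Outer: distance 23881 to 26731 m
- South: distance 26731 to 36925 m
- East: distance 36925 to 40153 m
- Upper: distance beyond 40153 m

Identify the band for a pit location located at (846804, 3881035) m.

East

Distance = √((846804−826032)² + (3881035−3847408)²) = √(431475984.000 + 1130775129.000) = 39525.322 m.
36925 ≤ 39525.322 < 40153 → East.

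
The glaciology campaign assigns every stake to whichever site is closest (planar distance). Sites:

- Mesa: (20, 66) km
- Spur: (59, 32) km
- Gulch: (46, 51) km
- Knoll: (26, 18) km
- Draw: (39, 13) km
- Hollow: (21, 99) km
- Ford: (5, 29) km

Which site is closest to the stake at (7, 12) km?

Ford

Squared distances to each site:
Mesa: 3085.000; Spur: 3104.000; Gulch: 3042.000; Knoll: 397.000; Draw: 1025.000; Hollow: 7765.000; Ford: 293.000.
Minimum at Ford.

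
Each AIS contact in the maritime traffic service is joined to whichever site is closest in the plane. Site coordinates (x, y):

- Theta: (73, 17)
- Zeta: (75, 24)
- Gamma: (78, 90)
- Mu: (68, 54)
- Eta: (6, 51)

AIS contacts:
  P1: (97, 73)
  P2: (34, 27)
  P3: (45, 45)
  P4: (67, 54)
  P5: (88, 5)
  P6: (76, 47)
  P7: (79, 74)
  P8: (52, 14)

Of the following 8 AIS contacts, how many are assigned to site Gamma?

2

P1 → Gamma
P2 → Eta
P3 → Mu
P4 → Mu
P5 → Theta
P6 → Mu
P7 → Gamma
P8 → Theta
2 of the 8 go to Gamma.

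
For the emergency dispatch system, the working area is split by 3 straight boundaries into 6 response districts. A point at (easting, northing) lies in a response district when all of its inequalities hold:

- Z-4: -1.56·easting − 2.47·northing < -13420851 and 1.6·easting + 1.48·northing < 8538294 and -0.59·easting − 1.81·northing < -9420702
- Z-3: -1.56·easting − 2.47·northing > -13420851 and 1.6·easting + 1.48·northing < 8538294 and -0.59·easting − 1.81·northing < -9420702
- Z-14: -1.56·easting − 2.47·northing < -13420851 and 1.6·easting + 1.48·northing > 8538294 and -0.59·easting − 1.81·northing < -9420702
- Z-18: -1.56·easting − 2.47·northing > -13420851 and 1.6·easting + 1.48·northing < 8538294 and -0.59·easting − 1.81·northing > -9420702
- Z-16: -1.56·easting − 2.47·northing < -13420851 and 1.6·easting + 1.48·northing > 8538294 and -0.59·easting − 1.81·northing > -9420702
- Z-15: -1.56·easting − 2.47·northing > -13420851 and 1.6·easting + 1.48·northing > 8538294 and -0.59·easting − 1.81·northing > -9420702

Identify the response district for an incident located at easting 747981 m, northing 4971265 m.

Z-14

-1.56·747981 − 2.47·4971265 = -13445874.910, which is < -13420851
1.6·747981 + 1.48·4971265 = 8554241.800, which is > 8538294
-0.59·747981 − 1.81·4971265 = -9439298.440, which is < -9420702
This sign pattern matches Z-14.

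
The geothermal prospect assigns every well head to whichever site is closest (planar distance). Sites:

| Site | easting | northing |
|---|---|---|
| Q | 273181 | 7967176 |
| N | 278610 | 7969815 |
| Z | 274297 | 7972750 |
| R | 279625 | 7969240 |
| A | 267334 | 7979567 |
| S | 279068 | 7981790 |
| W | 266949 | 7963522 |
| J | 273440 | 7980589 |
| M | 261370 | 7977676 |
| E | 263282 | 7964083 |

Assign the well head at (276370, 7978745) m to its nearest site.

J

Squared distances to each site:
Q: 144011482.000; N: 84762500.000; Z: 40237354.000; R: 100940050.000; A: 82324980.000; S: 16551229.000; W: 320494970.000; J: 11985236.000; M: 226142761.000; E: 386269988.000.
Minimum at J.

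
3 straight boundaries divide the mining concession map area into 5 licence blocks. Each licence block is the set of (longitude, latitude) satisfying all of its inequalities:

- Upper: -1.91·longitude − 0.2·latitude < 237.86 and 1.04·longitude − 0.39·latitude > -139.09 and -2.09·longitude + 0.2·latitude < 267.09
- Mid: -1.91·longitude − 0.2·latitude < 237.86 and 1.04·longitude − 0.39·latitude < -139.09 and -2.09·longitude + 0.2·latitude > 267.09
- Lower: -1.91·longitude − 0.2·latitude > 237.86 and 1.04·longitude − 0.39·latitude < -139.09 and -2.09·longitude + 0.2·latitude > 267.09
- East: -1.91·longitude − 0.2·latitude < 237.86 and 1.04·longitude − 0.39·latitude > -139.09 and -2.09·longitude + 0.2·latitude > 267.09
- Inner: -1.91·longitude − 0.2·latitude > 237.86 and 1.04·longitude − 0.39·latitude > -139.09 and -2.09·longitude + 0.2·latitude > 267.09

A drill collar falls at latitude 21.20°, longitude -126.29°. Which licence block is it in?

-1.91·-126.29 − 0.2·21.20 = 236.974, which is < 237.86
1.04·-126.29 − 0.39·21.20 = -139.610, which is < -139.09
-2.09·-126.29 + 0.2·21.20 = 268.186, which is > 267.09
This sign pattern matches Mid.

Mid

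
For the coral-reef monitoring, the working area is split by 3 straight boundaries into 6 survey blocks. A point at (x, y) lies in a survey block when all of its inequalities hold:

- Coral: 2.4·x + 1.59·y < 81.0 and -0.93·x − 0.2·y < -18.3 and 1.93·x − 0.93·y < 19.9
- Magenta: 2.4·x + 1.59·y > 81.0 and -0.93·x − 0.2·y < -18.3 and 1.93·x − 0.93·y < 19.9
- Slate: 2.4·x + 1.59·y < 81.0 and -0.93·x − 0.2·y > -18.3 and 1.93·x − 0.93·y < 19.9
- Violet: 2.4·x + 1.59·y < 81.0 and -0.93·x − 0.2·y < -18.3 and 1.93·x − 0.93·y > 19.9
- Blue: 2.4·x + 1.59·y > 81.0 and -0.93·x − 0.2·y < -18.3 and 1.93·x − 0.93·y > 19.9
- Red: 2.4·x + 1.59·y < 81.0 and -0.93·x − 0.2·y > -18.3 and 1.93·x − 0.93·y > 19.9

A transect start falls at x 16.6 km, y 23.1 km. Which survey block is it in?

2.4·16.6 + 1.59·23.1 = 76.569, which is < 81.0
-0.93·16.6 − 0.2·23.1 = -20.058, which is < -18.3
1.93·16.6 − 0.93·23.1 = 10.555, which is < 19.9
This sign pattern matches Coral.

Coral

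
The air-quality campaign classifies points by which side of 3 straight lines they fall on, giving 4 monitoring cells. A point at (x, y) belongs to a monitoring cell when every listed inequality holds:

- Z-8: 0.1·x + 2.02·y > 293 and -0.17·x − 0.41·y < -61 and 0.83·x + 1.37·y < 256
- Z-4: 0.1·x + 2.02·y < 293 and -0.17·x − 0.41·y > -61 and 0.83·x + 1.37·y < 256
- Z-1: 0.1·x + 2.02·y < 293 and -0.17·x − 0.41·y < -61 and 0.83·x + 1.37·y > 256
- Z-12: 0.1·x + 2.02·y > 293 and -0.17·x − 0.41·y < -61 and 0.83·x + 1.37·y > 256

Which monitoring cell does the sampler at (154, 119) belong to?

Z-1

0.1·154 + 2.02·119 = 255.780, which is < 293
-0.17·154 − 0.41·119 = -74.970, which is < -61
0.83·154 + 1.37·119 = 290.850, which is > 256
This sign pattern matches Z-1.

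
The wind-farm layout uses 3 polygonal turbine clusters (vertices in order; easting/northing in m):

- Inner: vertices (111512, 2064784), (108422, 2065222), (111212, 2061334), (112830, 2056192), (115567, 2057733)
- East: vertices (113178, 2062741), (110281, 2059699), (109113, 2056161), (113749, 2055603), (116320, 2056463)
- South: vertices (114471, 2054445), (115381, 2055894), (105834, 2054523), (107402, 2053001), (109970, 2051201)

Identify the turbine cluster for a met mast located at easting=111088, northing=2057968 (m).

Cast a ray rightward from (111088, 2057968). For each polygon, the edges (by vertex number in listed order) whose endpoints lie on opposite sides of northing = 2057968, where each meets that height, and whether that is right or left of the point:
Inner: 3–4 at easting≈112271.2 (right), 5–1 at easting≈115431.9 (right) → 2 crossings.
East: 2–3 at easting≈109709.5 (left), 5–1 at easting≈115566.8 (right) → 1 crossing.
South: no edge straddles that height → 0 crossings.
Only East has an odd count, so the point is inside East.

East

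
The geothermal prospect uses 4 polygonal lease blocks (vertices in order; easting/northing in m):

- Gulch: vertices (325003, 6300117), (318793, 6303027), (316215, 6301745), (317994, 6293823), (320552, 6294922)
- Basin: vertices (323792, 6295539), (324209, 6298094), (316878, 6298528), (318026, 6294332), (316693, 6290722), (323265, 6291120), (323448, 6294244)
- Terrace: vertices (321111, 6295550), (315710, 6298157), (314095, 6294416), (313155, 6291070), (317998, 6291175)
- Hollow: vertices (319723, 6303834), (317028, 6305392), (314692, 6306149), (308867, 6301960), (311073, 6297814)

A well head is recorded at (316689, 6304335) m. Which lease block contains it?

Hollow

Cast a ray rightward from (316689, 6304335). For each polygon, the edges (by vertex number in listed order) whose endpoints lie on opposite sides of northing = 6304335, where each meets that height, and whether that is right or left of the point:
Gulch: no edge straddles that height → 0 crossings.
Basin: no edge straddles that height → 0 crossings.
Terrace: no edge straddles that height → 0 crossings.
Hollow: 1–2 at easting≈318856.4 (right), 3–4 at easting≈312169.5 (left) → 1 crossing.
Only Hollow has an odd count, so the point is inside Hollow.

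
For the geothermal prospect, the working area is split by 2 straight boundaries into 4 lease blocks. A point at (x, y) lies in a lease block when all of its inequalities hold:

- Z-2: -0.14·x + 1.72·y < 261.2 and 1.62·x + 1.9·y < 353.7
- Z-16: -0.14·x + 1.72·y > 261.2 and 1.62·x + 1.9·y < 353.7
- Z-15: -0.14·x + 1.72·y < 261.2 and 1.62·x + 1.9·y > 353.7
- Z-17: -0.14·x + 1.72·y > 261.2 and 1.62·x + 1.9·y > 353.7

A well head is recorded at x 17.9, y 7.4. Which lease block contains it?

Z-2

-0.14·17.9 + 1.72·7.4 = 10.222, which is < 261.2
1.62·17.9 + 1.9·7.4 = 43.058, which is < 353.7
This sign pattern matches Z-2.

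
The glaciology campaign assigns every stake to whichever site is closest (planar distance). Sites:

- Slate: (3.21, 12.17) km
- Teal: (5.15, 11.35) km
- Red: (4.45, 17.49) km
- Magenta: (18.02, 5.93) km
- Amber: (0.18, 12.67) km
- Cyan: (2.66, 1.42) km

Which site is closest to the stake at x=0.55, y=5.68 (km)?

Cyan

Squared distances to each site:
Slate: 49.196; Teal: 53.309; Red: 154.686; Magenta: 305.263; Amber: 48.997; Cyan: 22.600.
Minimum at Cyan.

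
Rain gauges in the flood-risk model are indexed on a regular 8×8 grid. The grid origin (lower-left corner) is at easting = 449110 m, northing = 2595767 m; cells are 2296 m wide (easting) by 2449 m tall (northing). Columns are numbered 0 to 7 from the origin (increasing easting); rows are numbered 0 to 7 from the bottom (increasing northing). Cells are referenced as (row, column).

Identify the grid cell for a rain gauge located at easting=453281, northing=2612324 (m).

Column index: ⌊(453281 − 449110) / 2296⌋ = ⌊1.817⌋ = 1
Row offset from origin: ⌊(2612324 − 2595767) / 2449⌋ = ⌊6.761⌋ = 6 → row 6

(6, 1)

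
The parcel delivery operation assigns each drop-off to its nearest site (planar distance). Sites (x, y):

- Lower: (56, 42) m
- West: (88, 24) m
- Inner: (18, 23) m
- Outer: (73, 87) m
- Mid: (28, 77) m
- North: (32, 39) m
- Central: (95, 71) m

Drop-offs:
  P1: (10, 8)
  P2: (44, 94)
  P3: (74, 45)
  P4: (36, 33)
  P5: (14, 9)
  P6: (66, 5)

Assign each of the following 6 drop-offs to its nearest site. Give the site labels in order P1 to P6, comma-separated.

P1 → Inner (d²=289.00)
P2 → Mid (d²=545.00)
P3 → Lower (d²=333.00)
P4 → North (d²=52.00)
P5 → Inner (d²=212.00)
P6 → West (d²=845.00)

Inner, Mid, Lower, North, Inner, West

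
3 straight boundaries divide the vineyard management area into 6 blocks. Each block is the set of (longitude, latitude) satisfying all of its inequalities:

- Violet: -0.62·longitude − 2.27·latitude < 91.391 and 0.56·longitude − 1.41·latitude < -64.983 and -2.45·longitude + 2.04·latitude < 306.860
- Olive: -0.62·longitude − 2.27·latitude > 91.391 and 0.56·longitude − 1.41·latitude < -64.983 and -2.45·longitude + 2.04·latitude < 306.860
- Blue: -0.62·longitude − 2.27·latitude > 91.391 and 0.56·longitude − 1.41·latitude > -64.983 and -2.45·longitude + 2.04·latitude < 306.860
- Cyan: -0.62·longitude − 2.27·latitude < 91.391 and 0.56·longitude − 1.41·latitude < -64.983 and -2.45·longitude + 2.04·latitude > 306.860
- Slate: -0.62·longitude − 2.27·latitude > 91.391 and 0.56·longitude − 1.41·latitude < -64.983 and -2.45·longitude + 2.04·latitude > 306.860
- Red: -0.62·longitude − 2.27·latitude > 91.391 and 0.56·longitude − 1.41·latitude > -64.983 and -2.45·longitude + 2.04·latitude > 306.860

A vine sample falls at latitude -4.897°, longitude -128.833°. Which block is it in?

-0.62·-128.833 − 2.27·-4.897 = 90.993, which is < 91.391
0.56·-128.833 − 1.41·-4.897 = -65.242, which is < -64.983
-2.45·-128.833 + 2.04·-4.897 = 305.651, which is < 306.860
This sign pattern matches Violet.

Violet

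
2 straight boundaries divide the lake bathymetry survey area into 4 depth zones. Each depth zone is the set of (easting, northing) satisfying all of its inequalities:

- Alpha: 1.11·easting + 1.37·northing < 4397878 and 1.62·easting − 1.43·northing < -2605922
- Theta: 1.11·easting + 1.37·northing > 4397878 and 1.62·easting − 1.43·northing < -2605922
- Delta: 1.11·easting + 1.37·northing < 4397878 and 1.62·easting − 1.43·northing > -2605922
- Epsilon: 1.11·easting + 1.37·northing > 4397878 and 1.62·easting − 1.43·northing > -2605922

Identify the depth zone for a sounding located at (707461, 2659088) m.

1.11·707461 + 1.37·2659088 = 4428232.270, which is > 4397878
1.62·707461 − 1.43·2659088 = -2656409.020, which is < -2605922
This sign pattern matches Theta.

Theta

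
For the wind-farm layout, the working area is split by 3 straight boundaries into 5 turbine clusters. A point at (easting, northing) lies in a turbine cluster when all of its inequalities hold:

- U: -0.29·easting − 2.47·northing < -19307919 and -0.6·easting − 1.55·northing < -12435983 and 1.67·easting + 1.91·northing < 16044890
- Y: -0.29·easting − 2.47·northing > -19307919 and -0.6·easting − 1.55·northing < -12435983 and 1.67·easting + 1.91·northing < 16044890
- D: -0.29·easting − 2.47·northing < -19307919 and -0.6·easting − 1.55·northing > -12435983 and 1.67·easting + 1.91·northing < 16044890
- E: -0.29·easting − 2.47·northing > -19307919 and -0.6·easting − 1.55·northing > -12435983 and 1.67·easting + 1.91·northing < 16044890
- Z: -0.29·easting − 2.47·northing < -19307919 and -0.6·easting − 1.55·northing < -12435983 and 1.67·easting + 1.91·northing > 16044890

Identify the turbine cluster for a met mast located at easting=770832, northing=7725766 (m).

-0.29·770832 − 2.47·7725766 = -19306183.300, which is > -19307919
-0.6·770832 − 1.55·7725766 = -12437436.500, which is < -12435983
1.67·770832 + 1.91·7725766 = 16043502.500, which is < 16044890
This sign pattern matches Y.

Y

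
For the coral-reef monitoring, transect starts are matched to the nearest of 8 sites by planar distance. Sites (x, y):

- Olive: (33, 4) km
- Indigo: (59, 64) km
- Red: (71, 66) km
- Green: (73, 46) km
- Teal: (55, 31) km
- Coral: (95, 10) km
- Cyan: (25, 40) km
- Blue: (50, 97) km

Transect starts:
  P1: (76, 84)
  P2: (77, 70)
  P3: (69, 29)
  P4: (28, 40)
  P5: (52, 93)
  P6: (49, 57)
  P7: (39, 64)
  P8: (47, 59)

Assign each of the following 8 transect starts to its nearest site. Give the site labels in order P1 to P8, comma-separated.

Red, Red, Teal, Cyan, Blue, Indigo, Indigo, Indigo

P1 → Red (d²=349.00)
P2 → Red (d²=52.00)
P3 → Teal (d²=200.00)
P4 → Cyan (d²=9.00)
P5 → Blue (d²=20.00)
P6 → Indigo (d²=149.00)
P7 → Indigo (d²=400.00)
P8 → Indigo (d²=169.00)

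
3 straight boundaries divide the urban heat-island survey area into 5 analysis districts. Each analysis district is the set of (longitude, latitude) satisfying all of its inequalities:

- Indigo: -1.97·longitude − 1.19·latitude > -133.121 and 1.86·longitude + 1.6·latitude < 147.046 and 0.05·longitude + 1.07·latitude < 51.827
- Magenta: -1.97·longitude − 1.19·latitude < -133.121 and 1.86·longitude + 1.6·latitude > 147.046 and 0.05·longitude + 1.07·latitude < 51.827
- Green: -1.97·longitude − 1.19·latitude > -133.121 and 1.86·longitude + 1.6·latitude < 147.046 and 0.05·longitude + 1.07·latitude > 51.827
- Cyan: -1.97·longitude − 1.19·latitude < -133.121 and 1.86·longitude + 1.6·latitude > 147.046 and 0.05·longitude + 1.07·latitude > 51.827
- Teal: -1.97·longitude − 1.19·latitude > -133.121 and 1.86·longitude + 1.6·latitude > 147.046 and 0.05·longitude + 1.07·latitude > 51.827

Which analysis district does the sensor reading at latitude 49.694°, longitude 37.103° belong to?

-1.97·37.103 − 1.19·49.694 = -132.229, which is > -133.121
1.86·37.103 + 1.6·49.694 = 148.522, which is > 147.046
0.05·37.103 + 1.07·49.694 = 55.028, which is > 51.827
This sign pattern matches Teal.

Teal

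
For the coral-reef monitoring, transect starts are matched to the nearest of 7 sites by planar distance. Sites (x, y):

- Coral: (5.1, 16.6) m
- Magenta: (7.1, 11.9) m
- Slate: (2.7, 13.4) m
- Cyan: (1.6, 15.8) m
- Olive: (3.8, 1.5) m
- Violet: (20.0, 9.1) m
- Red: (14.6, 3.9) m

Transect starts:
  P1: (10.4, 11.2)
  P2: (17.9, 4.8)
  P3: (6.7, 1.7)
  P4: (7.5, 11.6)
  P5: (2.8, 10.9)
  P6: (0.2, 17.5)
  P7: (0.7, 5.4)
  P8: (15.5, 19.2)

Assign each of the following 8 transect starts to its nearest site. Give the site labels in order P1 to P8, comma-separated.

P1 → Magenta (d²=11.38)
P2 → Red (d²=11.70)
P3 → Olive (d²=8.45)
P4 → Magenta (d²=0.25)
P5 → Slate (d²=6.26)
P6 → Cyan (d²=4.85)
P7 → Olive (d²=24.82)
P8 → Coral (d²=114.92)

Magenta, Red, Olive, Magenta, Slate, Cyan, Olive, Coral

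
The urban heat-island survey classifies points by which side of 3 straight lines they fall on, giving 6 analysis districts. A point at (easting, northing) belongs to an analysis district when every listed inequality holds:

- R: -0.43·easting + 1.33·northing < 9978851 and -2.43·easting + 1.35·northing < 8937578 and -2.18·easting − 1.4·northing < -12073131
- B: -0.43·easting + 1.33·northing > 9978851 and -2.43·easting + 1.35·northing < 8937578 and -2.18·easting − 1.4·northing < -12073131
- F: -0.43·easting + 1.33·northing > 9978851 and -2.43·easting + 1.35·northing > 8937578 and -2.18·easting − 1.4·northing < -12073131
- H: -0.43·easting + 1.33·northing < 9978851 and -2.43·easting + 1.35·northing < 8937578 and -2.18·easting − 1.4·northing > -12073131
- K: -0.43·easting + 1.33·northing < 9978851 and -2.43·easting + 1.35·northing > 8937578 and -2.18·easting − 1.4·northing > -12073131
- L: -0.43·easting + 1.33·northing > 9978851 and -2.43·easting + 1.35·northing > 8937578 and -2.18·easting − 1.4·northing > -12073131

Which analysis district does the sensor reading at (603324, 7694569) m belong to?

-0.43·603324 + 1.33·7694569 = 9974347.450, which is < 9978851
-2.43·603324 + 1.35·7694569 = 8921590.830, which is < 8937578
-2.18·603324 − 1.4·7694569 = -12087642.920, which is < -12073131
This sign pattern matches R.

R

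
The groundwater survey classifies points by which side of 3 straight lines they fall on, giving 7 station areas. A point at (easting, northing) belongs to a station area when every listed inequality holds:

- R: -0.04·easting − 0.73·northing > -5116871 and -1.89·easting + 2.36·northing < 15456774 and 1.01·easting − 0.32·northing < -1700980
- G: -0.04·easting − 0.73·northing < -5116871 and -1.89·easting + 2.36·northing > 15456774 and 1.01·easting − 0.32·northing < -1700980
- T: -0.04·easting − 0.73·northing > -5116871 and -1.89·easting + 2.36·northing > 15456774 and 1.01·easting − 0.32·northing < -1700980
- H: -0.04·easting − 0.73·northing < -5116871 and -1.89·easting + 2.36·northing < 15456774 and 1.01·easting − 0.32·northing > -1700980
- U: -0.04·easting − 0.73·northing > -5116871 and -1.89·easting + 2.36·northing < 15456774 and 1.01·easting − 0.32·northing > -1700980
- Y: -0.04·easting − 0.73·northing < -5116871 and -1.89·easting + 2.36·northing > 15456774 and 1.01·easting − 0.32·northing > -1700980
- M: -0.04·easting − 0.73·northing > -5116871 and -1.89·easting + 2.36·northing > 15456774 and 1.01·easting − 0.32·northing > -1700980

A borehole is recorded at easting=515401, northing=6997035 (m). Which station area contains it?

G

-0.04·515401 − 0.73·6997035 = -5128451.590, which is < -5116871
-1.89·515401 + 2.36·6997035 = 15538894.710, which is > 15456774
1.01·515401 − 0.32·6997035 = -1718496.190, which is < -1700980
This sign pattern matches G.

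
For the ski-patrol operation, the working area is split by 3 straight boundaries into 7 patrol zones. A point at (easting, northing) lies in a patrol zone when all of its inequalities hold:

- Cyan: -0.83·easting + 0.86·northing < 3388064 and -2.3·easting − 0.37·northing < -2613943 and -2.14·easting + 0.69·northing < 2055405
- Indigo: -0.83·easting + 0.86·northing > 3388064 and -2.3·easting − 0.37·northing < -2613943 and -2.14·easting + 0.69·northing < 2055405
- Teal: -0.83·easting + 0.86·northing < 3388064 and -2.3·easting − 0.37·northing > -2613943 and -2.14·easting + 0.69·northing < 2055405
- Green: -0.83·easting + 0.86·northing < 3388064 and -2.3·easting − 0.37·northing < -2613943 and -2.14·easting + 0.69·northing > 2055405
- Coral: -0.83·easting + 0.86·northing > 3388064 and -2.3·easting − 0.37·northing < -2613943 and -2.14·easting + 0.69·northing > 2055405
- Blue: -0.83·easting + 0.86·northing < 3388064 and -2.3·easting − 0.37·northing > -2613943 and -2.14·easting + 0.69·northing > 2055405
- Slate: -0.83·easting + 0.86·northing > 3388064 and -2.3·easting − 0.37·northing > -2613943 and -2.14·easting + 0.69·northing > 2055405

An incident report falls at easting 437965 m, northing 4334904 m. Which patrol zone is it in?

-0.83·437965 + 0.86·4334904 = 3364506.490, which is < 3388064
-2.3·437965 − 0.37·4334904 = -2611233.980, which is > -2613943
-2.14·437965 + 0.69·4334904 = 2053838.660, which is < 2055405
This sign pattern matches Teal.

Teal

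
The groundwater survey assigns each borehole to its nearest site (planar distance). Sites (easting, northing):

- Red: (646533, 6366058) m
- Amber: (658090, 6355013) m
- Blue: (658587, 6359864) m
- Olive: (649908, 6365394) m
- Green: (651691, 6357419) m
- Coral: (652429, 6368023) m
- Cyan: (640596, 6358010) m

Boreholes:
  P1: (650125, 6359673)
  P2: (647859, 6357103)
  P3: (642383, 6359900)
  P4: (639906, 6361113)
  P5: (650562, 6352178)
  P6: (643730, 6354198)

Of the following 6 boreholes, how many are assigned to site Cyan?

3

P1 → Green
P2 → Green
P3 → Cyan
P4 → Cyan
P5 → Green
P6 → Cyan
3 of the 6 go to Cyan.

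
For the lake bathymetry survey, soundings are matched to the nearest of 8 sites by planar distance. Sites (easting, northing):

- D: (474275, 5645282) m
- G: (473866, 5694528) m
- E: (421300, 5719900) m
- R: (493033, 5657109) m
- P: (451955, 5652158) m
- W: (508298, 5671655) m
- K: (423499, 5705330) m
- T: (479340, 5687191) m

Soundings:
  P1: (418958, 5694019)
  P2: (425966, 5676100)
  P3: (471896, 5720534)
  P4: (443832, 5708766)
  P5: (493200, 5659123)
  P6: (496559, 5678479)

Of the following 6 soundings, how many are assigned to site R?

1

P1 → K
P2 → K
P3 → G
P4 → K
P5 → R
P6 → W
1 of the 6 goes to R.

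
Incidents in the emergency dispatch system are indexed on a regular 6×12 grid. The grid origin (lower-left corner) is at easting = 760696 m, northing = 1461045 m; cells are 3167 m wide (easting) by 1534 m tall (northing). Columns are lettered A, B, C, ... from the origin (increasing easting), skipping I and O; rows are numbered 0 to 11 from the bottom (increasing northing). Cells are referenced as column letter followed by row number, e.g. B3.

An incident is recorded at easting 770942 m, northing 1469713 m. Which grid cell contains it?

D5

Column index: ⌊(770942 − 760696) / 3167⌋ = ⌊3.235⌋ = 3 → column D
Row offset from origin: ⌊(1469713 − 1461045) / 1534⌋ = ⌊5.651⌋ = 5 → row 5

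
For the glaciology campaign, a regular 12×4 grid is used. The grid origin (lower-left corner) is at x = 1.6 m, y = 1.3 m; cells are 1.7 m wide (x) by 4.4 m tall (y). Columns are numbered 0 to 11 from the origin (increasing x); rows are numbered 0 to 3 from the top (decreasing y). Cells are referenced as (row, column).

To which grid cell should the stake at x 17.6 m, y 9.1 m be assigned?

Column index: ⌊(17.6 − 1.6) / 1.7⌋ = ⌊9.412⌋ = 9
Row offset from origin: ⌊(9.1 − 1.3) / 4.4⌋ = ⌊1.773⌋ = 1 → row 2 (counted from top)

(2, 9)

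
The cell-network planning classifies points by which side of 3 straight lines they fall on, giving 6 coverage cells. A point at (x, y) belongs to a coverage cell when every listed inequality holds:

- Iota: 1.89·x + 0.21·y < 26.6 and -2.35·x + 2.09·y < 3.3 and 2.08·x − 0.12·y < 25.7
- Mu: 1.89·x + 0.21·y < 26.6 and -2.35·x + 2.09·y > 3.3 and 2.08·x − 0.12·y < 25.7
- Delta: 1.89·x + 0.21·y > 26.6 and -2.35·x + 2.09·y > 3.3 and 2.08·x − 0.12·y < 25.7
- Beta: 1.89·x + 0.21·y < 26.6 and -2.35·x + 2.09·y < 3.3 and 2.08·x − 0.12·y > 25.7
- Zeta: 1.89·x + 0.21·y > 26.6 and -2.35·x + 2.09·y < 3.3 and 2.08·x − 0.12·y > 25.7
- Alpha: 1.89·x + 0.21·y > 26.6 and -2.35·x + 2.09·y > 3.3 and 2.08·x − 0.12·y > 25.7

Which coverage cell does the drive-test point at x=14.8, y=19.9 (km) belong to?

Alpha

1.89·14.8 + 0.21·19.9 = 32.151, which is > 26.6
-2.35·14.8 + 2.09·19.9 = 6.811, which is > 3.3
2.08·14.8 − 0.12·19.9 = 28.396, which is > 25.7
This sign pattern matches Alpha.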